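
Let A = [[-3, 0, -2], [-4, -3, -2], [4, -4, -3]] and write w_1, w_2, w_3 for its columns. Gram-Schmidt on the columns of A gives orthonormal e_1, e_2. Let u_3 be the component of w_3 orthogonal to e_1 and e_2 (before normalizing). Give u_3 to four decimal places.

u_3 = (-1.6373, 0.7017, -0.5263)

w_1 = (-3, -4, 4); ‖w_1‖ = 6.4031, so e_1 = (-0.4685, -0.6247, 0.6247).
e_1·w_2 = (-0.4685)·0 + (-0.6247)·(-3) + 0.6247·(-4) = -0.6247.
u_2 = w_2 + 0.6247·e_1 = (-0.2927, -3.3902, -3.6098).
‖u_2‖ = 4.9608, so e_2 = (-0.0590, -0.6834, -0.7277).
e_1·w_3 = (-0.4685)·(-2) + (-0.6247)·(-2) + 0.6247·(-3) = 0.3123; e_2·w_3 = (-0.0590)·(-2) + (-0.6834)·(-2) + (-0.7277)·(-3) = 3.6678.
u_3 = w_3 − 0.3123·e_1 − 3.6678·e_2 = (-1.6373, 0.7017, -0.5263).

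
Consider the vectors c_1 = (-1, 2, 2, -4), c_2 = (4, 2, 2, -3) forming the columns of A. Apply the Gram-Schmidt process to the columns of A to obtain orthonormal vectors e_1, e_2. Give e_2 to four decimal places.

c_1 = (-1, 2, 2, -4); ‖c_1‖ = 5.0000, so e_1 = (-0.2000, 0.4000, 0.4000, -0.8000).
e_1·c_2 = (-0.2000)·4 + 0.4000·2 + 0.4000·2 + (-0.8000)·(-3) = 3.2000.
u_2 = c_2 − 3.2000·e_1 = (4.6400, 0.7200, 0.7200, -0.4400).
‖u_2‖ = 4.7707, so e_2 = (0.9726, 0.1509, 0.1509, -0.0922).

e_2 = (0.9726, 0.1509, 0.1509, -0.0922)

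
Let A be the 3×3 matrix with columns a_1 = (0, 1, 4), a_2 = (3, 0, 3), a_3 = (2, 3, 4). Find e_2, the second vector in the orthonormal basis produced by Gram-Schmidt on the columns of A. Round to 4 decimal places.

e_1 = a_1/‖a_1‖ = (0, 1, 4)/4.1231 = (0.0000, 0.2425, 0.9701).
r_{12} = e_1·a_2 = 2.9104.
u_2 = a_2 − 2.9104·e_1 = (3.0000, -0.7059, 0.1765).
‖u_2‖ = 3.0870, so e_2 = (0.9718, -0.2287, 0.0572).

e_2 = (0.9718, -0.2287, 0.0572)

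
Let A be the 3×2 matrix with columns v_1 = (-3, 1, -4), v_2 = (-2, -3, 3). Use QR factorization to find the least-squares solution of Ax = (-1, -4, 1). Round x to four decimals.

v_1 = (-3, 1, -4); ‖v_1‖ = 5.0990, so e_1 = (-0.5883, 0.1961, -0.7845).
e_1·v_2 = (-0.5883)·(-2) + 0.1961·(-3) + (-0.7845)·3 = -1.7650.
u_2 = v_2 + 1.7650·e_1 = (-3.0385, -2.6538, 1.6154).
‖u_2‖ = 4.3456, so e_2 = (-0.6992, -0.6107, 0.3717).
Qᵀb = (-0.9806, 3.5137).
Back-substitute: x_2 = 3.5137/4.3456 = 0.8086.
x_1 = (-0.9806 + 1.7650·0.8086)/5.0990 = 0.0876.

x = (0.0876, 0.8086)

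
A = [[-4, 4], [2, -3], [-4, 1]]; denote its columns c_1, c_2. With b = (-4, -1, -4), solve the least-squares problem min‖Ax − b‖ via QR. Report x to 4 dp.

q_1 = c_1/‖c_1‖ = (-4, 2, -4)/6.0000 = (-0.6667, 0.3333, -0.6667).
r_{12} = q_1·c_2 = -4.3333.
u_2 = c_2 + 4.3333·q_1 = (1.1111, -1.5556, -1.8889).
‖u_2‖ = 2.6874, so q_2 = (0.4134, -0.5788, -0.7029).
Qᵀb = (5.0000, 1.7365).
Back-substitute: x_2 = 1.7365/2.6874 = 0.6462.
x_1 = (5.0000 + 4.3333·0.6462)/6.0000 = 1.3000.

x = (1.3000, 0.6462)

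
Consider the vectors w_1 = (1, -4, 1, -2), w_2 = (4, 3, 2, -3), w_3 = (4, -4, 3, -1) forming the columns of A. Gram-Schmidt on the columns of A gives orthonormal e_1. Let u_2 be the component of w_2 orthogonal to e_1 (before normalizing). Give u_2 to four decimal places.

u_2 = (4.0000, 3.0000, 2.0000, -3.0000)

e_1 = w_1/‖w_1‖ = (1, -4, 1, -2)/4.6904 = (0.2132, -0.8528, 0.2132, -0.4264).
r_{12} = e_1·w_2 = 0.0000.
u_2 = w_2 − 0.0000·e_1 = (4.0000, 3.0000, 2.0000, -3.0000).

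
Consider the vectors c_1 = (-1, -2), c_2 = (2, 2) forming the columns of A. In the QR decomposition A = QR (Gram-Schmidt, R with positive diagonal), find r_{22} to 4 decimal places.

e_1 = c_1/‖c_1‖ = (-1, -2)/2.2361 = (-0.4472, -0.8944).
r_{12} = e_1·c_2 = -2.6833.
u_2 = c_2 + 2.6833·e_1 = (0.8000, -0.4000).
r_{22} = ‖u_2‖ = 0.8944.

r_{22} = 0.8944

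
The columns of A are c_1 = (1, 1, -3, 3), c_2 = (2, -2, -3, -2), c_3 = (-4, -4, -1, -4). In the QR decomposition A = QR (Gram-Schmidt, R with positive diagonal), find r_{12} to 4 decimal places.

r_{12} = 0.6708

c_1 = (1, 1, -3, 3); ‖c_1‖ = 4.4721, so e_1 = (0.2236, 0.2236, -0.6708, 0.6708).
r_{12} = e_1·c_2 = 0.6708.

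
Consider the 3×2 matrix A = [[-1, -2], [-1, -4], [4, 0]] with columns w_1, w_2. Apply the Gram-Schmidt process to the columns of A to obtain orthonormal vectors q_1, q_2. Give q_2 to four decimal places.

q_1 = w_1/‖w_1‖ = (-1, -1, 4)/4.2426 = (-0.2357, -0.2357, 0.9428).
r_{12} = q_1·w_2 = 1.4142.
u_2 = w_2 − 1.4142·q_1 = (-1.6667, -3.6667, -1.3333).
‖u_2‖ = 4.2426, so q_2 = (-0.3928, -0.8642, -0.3143).

q_2 = (-0.3928, -0.8642, -0.3143)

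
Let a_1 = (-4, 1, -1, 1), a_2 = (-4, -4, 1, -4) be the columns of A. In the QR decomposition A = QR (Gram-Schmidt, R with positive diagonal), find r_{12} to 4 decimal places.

r_{12} = 1.6059

q_1 = a_1/‖a_1‖ = (-4, 1, -1, 1)/4.3589 = (-0.9177, 0.2294, -0.2294, 0.2294).
r_{12} = q_1·a_2 = 1.6059.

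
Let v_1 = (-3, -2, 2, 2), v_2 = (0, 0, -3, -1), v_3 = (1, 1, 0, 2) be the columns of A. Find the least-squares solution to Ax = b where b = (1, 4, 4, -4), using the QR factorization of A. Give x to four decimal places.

x = (-1.4587, -2.2667, -1.4987)

v_1 = (-3, -2, 2, 2); ‖v_1‖ = 4.5826, so e_1 = (-0.6547, -0.4364, 0.4364, 0.4364).
e_1·v_2 = (-0.6547)·0 + (-0.4364)·0 + 0.4364·(-3) + 0.4364·(-1) = -1.7457.
u_2 = v_2 + 1.7457·e_1 = (-1.1429, -0.7619, -2.2381, -0.2381).
‖u_2‖ = 2.6367, so e_2 = (-0.4334, -0.2890, -0.8488, -0.0903).
e_1·v_3 = (-0.6547)·1 + (-0.4364)·1 + 0.4364·0 + 0.4364·2 = -0.2182; e_2·v_3 = (-0.4334)·1 + (-0.2890)·1 + (-0.8488)·0 + (-0.0903)·2 = -0.9030.
u_3 = v_3 + 0.2182·e_1 + 0.9030·e_2 = (0.4658, 0.6438, -0.6712, 2.0137).
‖u_3‖ = 2.2665, so e_3 = (0.2055, 0.2841, -0.2962, 0.8885).
Qᵀb = (-2.4004, -4.6233, -3.3967).
Back-substitute: x_3 = -3.3967/2.2665 = -1.4987.
x_2 = (-4.6233 + 0.9030·(-1.4987))/2.6367 = -2.2667.
x_1 = (-2.4004 + 1.7457·(-2.2667) + 0.2182·(-1.4987))/4.5826 = -1.4587.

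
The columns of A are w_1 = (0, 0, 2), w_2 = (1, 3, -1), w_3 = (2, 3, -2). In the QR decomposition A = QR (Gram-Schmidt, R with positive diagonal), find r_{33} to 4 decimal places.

q_1 = w_1/‖w_1‖ = (0, 0, 2)/2.0000 = (0.0000, 0.0000, 1.0000).
r_{12} = q_1·w_2 = -1.0000.
u_2 = w_2 + 1.0000·q_1 = (1.0000, 3.0000, 0.0000).
‖u_2‖ = 3.1623, so q_2 = (0.3162, 0.9487, 0.0000).
r_{13} = q_1·w_3 = -2.0000; r_{23} = q_2·w_3 = 3.4785.
u_3 = w_3 + 2.0000·q_1 − 3.4785·q_2 = (0.9000, -0.3000, 0.0000).
r_{33} = ‖u_3‖ = 0.9487.

r_{33} = 0.9487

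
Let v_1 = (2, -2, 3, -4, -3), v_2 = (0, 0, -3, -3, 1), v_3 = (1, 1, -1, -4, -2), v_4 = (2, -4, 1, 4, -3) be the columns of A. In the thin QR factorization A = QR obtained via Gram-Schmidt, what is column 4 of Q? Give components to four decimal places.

e_4 = (0.3452, -0.4345, -0.5405, 0.3694, -0.5132)

e_1 = v_1/‖v_1‖ = (2, -2, 3, -4, -3)/6.4807 = (0.3086, -0.3086, 0.4629, -0.6172, -0.4629).
r_{12} = e_1·v_2 = 0.0000.
u_2 = v_2 − 0.0000·e_1 = (0.0000, 0.0000, -3.0000, -3.0000, 1.0000).
‖u_2‖ = 4.3589, so e_2 = (0.0000, 0.0000, -0.6882, -0.6882, 0.2294).
r_{13} = e_1·v_3 = 2.9318; r_{23} = e_2·v_3 = 2.9824.
u_3 = v_3 − 2.9318·e_1 − 2.9824·e_2 = (0.0952, 1.9048, -0.3045, -0.1378, -1.3271).
‖u_3‖ = 2.3473, so e_3 = (0.0406, 0.8115, -0.1297, -0.0587, -0.5653).
r_{14} = e_1·v_4 = 1.2344; r_{24} = e_2·v_4 = -4.1295; r_{34} = e_3·v_4 = -1.8332.
u_4 = v_4 − 1.2344·e_1 + 4.1295·e_2 + 1.8332·e_3 = (1.6934, -2.1315, -2.6514, 1.8121, -2.5176).
‖u_4‖ = 4.9054, so e_4 = (0.3452, -0.4345, -0.5405, 0.3694, -0.5132).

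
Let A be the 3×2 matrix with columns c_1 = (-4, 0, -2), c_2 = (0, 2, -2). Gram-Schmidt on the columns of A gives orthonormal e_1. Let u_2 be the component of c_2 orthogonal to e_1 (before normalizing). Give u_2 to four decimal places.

u_2 = (0.8000, 2.0000, -1.6000)

e_1 = c_1/‖c_1‖ = (-4, 0, -2)/4.4721 = (-0.8944, 0.0000, -0.4472).
r_{12} = e_1·c_2 = 0.8944.
u_2 = c_2 − 0.8944·e_1 = (0.8000, 2.0000, -1.6000).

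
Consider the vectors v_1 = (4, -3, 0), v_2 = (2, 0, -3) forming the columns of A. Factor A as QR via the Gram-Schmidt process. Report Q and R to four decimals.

Q = [[0.8000, 0.2228], [-0.6000, 0.2971], [0.0000, -0.9285]], R = [[5.0000, 1.6000], [0.0000, 3.2311]]

q_1 = v_1/‖v_1‖ = (4, -3, 0)/5.0000 = (0.8000, -0.6000, 0.0000).
r_{12} = q_1·v_2 = 1.6000.
u_2 = v_2 − 1.6000·q_1 = (0.7200, 0.9600, -3.0000).
‖u_2‖ = 3.2311, so q_2 = (0.2228, 0.2971, -0.9285).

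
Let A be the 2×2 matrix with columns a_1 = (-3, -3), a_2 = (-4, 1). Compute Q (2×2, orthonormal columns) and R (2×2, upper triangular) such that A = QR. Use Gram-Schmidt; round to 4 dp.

e_1 = a_1/‖a_1‖ = (-3, -3)/4.2426 = (-0.7071, -0.7071).
r_{12} = e_1·a_2 = 2.1213.
u_2 = a_2 − 2.1213·e_1 = (-2.5000, 2.5000).
‖u_2‖ = 3.5355, so e_2 = (-0.7071, 0.7071).

Q = [[-0.7071, -0.7071], [-0.7071, 0.7071]], R = [[4.2426, 2.1213], [0.0000, 3.5355]]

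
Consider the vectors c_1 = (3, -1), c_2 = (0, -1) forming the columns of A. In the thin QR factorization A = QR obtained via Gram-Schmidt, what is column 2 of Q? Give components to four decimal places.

q_2 = (-0.3162, -0.9487)

q_1 = c_1/‖c_1‖ = (3, -1)/3.1623 = (0.9487, -0.3162).
r_{12} = q_1·c_2 = 0.3162.
u_2 = c_2 − 0.3162·q_1 = (-0.3000, -0.9000).
‖u_2‖ = 0.9487, so q_2 = (-0.3162, -0.9487).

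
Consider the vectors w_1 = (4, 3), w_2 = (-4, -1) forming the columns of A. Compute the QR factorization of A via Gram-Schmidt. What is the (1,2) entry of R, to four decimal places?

r_{12} = -3.8000

w_1 = (4, 3); ‖w_1‖ = 5.0000, so q_1 = (0.8000, 0.6000).
r_{12} = q_1·w_2 = -3.8000.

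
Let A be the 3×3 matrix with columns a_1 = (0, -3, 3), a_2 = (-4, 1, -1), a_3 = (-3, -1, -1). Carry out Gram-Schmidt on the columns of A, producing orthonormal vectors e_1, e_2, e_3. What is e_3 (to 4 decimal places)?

a_1 = (0, -3, 3); ‖a_1‖ = 4.2426, so e_1 = (0.0000, -0.7071, 0.7071).
e_1·a_2 = 0.0000·(-4) + (-0.7071)·1 + 0.7071·(-1) = -1.4142.
u_2 = a_2 + 1.4142·e_1 = (-4.0000, 0.0000, 0.0000).
‖u_2‖ = 4.0000, so e_2 = (-1.0000, 0.0000, 0.0000).
e_1·a_3 = 0.0000·(-3) + (-0.7071)·(-1) + 0.7071·(-1) = 0.0000; e_2·a_3 = (-1.0000)·(-3) + (0.0000)·(-1) + 0.0000·(-1) = 3.0000.
u_3 = a_3 + 0.0000·e_1 − 3.0000·e_2 = (0.0000, -1.0000, -1.0000).
‖u_3‖ = 1.4142, so e_3 = (0.0000, -0.7071, -0.7071).

e_3 = (0.0000, -0.7071, -0.7071)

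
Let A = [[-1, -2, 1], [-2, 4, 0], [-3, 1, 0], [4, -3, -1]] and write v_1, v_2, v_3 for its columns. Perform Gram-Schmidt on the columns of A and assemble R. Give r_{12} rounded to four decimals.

r_{12} = -3.8341

e_1 = v_1/‖v_1‖ = (-1, -2, -3, 4)/5.4772 = (-0.1826, -0.3651, -0.5477, 0.7303).
r_{12} = e_1·v_2 = -3.8341.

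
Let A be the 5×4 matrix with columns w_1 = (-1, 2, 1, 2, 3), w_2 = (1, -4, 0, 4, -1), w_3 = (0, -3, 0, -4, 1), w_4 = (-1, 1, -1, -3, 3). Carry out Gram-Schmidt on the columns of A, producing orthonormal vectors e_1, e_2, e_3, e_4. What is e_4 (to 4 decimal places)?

w_1 = (-1, 2, 1, 2, 3); ‖w_1‖ = 4.3589, so e_1 = (-0.2294, 0.4588, 0.2294, 0.4588, 0.6882).
e_1·w_2 = (-0.2294)·1 + 0.4588·(-4) + 0.2294·0 + 0.4588·4 + 0.6882·(-1) = -0.9177.
u_2 = w_2 + 0.9177·e_1 = (0.7895, -3.5789, 0.2105, 4.4211, -0.3684).
‖u_2‖ = 5.7583, so e_2 = (0.1371, -0.6215, 0.0366, 0.7678, -0.0640).
e_1·w_3 = (-0.2294)·0 + 0.4588·(-3) + 0.2294·0 + 0.4588·(-4) + 0.6882·1 = -2.5236; e_2·w_3 = 0.1371·0 + (-0.6215)·(-3) + 0.0366·0 + 0.7678·(-4) + (-0.0640)·1 = -1.2705.
u_3 = w_3 + 2.5236·e_1 + 1.2705·e_2 = (-0.4048, -2.6317, 0.6254, -1.8667, 2.6556).
‖u_3‖ = 4.2447, so e_3 = (-0.0954, -0.6200, 0.1473, -0.4398, 0.6256).
e_1·w_4 = (-0.2294)·(-1) + 0.4588·1 + 0.2294·(-1) + 0.4588·(-3) + 0.6882·3 = 1.1471; e_2·w_4 = 0.1371·(-1) + (-0.6215)·1 + 0.0366·(-1) + 0.7678·(-3) + (-0.0640)·3 = -3.2905; e_3·w_4 = (-0.0954)·(-1) + (-0.6200)·1 + 0.1473·(-1) + (-0.4398)·(-3) + 0.6256·3 = 2.5242.
u_4 = w_4 − 1.1471·e_1 + 3.2905·e_2 − 2.5242·e_3 = (-0.0450, -0.0064, -1.5148, 0.1100, 0.4208).
‖u_4‖ = 1.5766, so e_4 = (-0.0286, -0.0041, -0.9608, 0.0698, 0.2669).

e_4 = (-0.0286, -0.0041, -0.9608, 0.0698, 0.2669)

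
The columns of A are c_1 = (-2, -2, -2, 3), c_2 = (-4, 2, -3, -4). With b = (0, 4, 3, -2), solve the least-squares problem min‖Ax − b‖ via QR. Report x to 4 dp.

q_1 = c_1/‖c_1‖ = (-2, -2, -2, 3)/4.5826 = (-0.4364, -0.4364, -0.4364, 0.6547).
r_{12} = q_1·c_2 = -0.4364.
u_2 = c_2 + 0.4364·q_1 = (-4.1905, 1.8095, -3.1905, -3.7143).
‖u_2‖ = 6.6940, so q_2 = (-0.6260, 0.2703, -0.4766, -0.5549).
Qᵀb = (-4.3644, 0.7612).
Back-substitute: x_2 = 0.7612/6.6940 = 0.1137.
x_1 = (-4.3644 + 0.4364·0.1137)/4.5826 = -0.9416.

x = (-0.9416, 0.1137)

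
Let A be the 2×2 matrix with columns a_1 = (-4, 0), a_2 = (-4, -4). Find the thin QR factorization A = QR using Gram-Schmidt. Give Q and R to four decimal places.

a_1 = (-4, 0); ‖a_1‖ = 4.0000, so q_1 = (-1.0000, 0.0000).
q_1·a_2 = (-1.0000)·(-4) + 0.0000·(-4) = 4.0000.
u_2 = a_2 − 4.0000·q_1 = (0.0000, -4.0000).
‖u_2‖ = 4.0000, so q_2 = (0.0000, -1.0000).

Q = [[-1.0000, 0.0000], [0.0000, -1.0000]], R = [[4.0000, 4.0000], [0.0000, 4.0000]]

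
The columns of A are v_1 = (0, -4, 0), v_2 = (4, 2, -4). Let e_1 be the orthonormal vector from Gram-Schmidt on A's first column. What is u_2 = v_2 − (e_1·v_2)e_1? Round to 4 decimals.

u_2 = (4.0000, 0.0000, -4.0000)

e_1 = v_1/‖v_1‖ = (0, -4, 0)/4.0000 = (0.0000, -1.0000, 0.0000).
r_{12} = e_1·v_2 = -2.0000.
u_2 = v_2 + 2.0000·e_1 = (4.0000, 0.0000, -4.0000).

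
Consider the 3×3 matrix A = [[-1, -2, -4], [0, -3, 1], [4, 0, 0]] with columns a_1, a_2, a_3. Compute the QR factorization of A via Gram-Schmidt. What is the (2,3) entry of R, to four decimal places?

r_{23} = 1.2678

a_1 = (-1, 0, 4); ‖a_1‖ = 4.1231, so q_1 = (-0.2425, 0.0000, 0.9701).
q_1·a_2 = (-0.2425)·(-2) + 0.0000·(-3) + 0.9701·0 = 0.4851.
u_2 = a_2 − 0.4851·q_1 = (-1.8824, -3.0000, -0.4706).
‖u_2‖ = 3.5728, so q_2 = (-0.5269, -0.8397, -0.1317).
r_{23} = q_2·a_3 = 1.2678.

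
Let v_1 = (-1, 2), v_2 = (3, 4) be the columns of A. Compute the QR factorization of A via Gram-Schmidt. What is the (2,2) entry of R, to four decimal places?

r_{22} = 4.4721

e_1 = v_1/‖v_1‖ = (-1, 2)/2.2361 = (-0.4472, 0.8944).
r_{12} = e_1·v_2 = 2.2361.
u_2 = v_2 − 2.2361·e_1 = (4.0000, 2.0000).
r_{22} = ‖u_2‖ = 4.4721.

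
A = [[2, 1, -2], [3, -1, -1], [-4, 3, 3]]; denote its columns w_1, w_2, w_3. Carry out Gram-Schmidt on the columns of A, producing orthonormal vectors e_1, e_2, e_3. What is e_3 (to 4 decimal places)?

e_3 = (-0.4082, 0.8165, 0.4082)

w_1 = (2, 3, -4); ‖w_1‖ = 5.3852, so e_1 = (0.3714, 0.5571, -0.7428).
e_1·w_2 = 0.3714·1 + 0.5571·(-1) + (-0.7428)·3 = -2.4140.
u_2 = w_2 + 2.4140·e_1 = (1.8966, 0.3448, 1.2069).
‖u_2‖ = 2.2743, so e_2 = (0.8339, 0.1516, 0.5307).
e_1·w_3 = 0.3714·(-2) + 0.5571·(-1) + (-0.7428)·3 = -3.5282; e_2·w_3 = 0.8339·(-2) + 0.1516·(-1) + 0.5307·3 = -0.2274.
u_3 = w_3 + 3.5282·e_1 + 0.2274·e_2 = (-0.5000, 1.0000, 0.5000).
‖u_3‖ = 1.2247, so e_3 = (-0.4082, 0.8165, 0.4082).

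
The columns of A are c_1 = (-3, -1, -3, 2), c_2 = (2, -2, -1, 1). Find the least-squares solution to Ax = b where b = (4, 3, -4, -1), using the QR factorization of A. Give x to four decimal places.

c_1 = (-3, -1, -3, 2); ‖c_1‖ = 4.7958, so q_1 = (-0.6255, -0.2085, -0.6255, 0.4170).
q_1·c_2 = (-0.6255)·2 + (-0.2085)·(-2) + (-0.6255)·(-1) + 0.4170·1 = 0.2085.
u_2 = c_2 − 0.2085·q_1 = (2.1304, -1.9565, -0.8696, 0.9130).
‖u_2‖ = 3.1554, so q_2 = (0.6752, -0.6201, -0.2756, 0.2894).
Qᵀb = (-1.0426, 1.6535).
Back-substitute: x_2 = 1.6535/3.1554 = 0.5240.
x_1 = (-1.0426 − 0.2085·0.5240)/4.7958 = -0.2402.

x = (-0.2402, 0.5240)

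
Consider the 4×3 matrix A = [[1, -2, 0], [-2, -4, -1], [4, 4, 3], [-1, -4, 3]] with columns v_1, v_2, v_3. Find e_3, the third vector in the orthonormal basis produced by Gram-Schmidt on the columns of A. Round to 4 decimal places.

e_3 = (-0.5930, -0.2224, 0.2224, 0.7412)

v_1 = (1, -2, 4, -1); ‖v_1‖ = 4.6904, so e_1 = (0.2132, -0.4264, 0.8528, -0.2132).
e_1·v_2 = 0.2132·(-2) + (-0.4264)·(-4) + 0.8528·4 + (-0.2132)·(-4) = 5.5432.
u_2 = v_2 − 5.5432·e_1 = (-3.1818, -1.6364, -0.7273, -2.8182).
‖u_2‖ = 4.6122, so e_2 = (-0.6899, -0.3548, -0.1577, -0.6110).
e_1·v_3 = 0.2132·0 + (-0.4264)·(-1) + 0.8528·3 + (-0.2132)·3 = 2.3452; e_2·v_3 = (-0.6899)·0 + (-0.3548)·(-1) + (-0.1577)·3 + (-0.6110)·3 = -1.9513.
u_3 = v_3 − 2.3452·e_1 + 1.9513·e_2 = (-1.8462, -0.6923, 0.6923, 2.3077).
‖u_3‖ = 3.1132, so e_3 = (-0.5930, -0.2224, 0.2224, 0.7412).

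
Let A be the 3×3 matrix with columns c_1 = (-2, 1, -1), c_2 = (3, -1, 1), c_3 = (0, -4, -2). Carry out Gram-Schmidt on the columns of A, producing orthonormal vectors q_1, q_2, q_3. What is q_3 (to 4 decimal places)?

q_3 = (0.0000, -0.7071, -0.7071)

c_1 = (-2, 1, -1); ‖c_1‖ = 2.4495, so q_1 = (-0.8165, 0.4082, -0.4082).
q_1·c_2 = (-0.8165)·3 + 0.4082·(-1) + (-0.4082)·1 = -3.2660.
u_2 = c_2 + 3.2660·q_1 = (0.3333, 0.3333, -0.3333).
‖u_2‖ = 0.5774, so q_2 = (0.5774, 0.5774, -0.5774).
q_1·c_3 = (-0.8165)·0 + 0.4082·(-4) + (-0.4082)·(-2) = -0.8165; q_2·c_3 = 0.5774·0 + 0.5774·(-4) + (-0.5774)·(-2) = -1.1547.
u_3 = c_3 + 0.8165·q_1 + 1.1547·q_2 = (0.0000, -3.0000, -3.0000).
‖u_3‖ = 4.2426, so q_3 = (0.0000, -0.7071, -0.7071).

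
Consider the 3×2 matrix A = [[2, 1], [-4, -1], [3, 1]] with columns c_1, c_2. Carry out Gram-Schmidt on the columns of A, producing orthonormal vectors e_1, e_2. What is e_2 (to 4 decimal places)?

c_1 = (2, -4, 3); ‖c_1‖ = 5.3852, so e_1 = (0.3714, -0.7428, 0.5571).
e_1·c_2 = 0.3714·1 + (-0.7428)·(-1) + 0.5571·1 = 1.6713.
u_2 = c_2 − 1.6713·e_1 = (0.3793, 0.2414, 0.0690).
‖u_2‖ = 0.4549, so e_2 = (0.8339, 0.5307, 0.1516).

e_2 = (0.8339, 0.5307, 0.1516)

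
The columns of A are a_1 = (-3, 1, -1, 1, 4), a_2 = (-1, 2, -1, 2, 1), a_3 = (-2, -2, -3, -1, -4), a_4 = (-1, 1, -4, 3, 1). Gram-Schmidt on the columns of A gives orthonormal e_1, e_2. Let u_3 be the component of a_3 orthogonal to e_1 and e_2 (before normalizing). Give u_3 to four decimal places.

u_3 = (-3.0366, -1.4512, -3.4268, -0.4512, -2.6585)

e_1 = a_1/‖a_1‖ = (-3, 1, -1, 1, 4)/5.2915 = (-0.5669, 0.1890, -0.1890, 0.1890, 0.7559).
r_{12} = e_1·a_2 = 2.2678.
u_2 = a_2 − 2.2678·e_1 = (0.2857, 1.5714, -0.5714, 1.5714, -0.7143).
‖u_2‖ = 2.4202, so e_2 = (0.1181, 0.6493, -0.2361, 0.6493, -0.2951).
r_{13} = e_1·a_3 = -1.8898; r_{23} = e_2·a_3 = -0.2951.
u_3 = a_3 + 1.8898·e_1 + 0.2951·e_2 = (-3.0366, -1.4512, -3.4268, -0.4512, -2.6585).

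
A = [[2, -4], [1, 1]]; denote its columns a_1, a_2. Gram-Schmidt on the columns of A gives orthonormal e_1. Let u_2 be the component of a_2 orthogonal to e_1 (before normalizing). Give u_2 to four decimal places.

a_1 = (2, 1); ‖a_1‖ = 2.2361, so e_1 = (0.8944, 0.4472).
e_1·a_2 = 0.8944·(-4) + 0.4472·1 = -3.1305.
u_2 = a_2 + 3.1305·e_1 = (-1.2000, 2.4000).

u_2 = (-1.2000, 2.4000)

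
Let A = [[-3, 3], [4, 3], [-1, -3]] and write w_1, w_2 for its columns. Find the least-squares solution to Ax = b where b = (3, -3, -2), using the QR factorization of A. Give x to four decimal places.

e_1 = w_1/‖w_1‖ = (-3, 4, -1)/5.0990 = (-0.5883, 0.7845, -0.1961).
r_{12} = e_1·w_2 = 1.1767.
u_2 = w_2 − 1.1767·e_1 = (3.6923, 2.0769, -2.7692).
‖u_2‖ = 5.0612, so e_2 = (0.7295, 0.4104, -0.5472).
Qᵀb = (-3.7262, 2.0518).
Back-substitute: x_2 = 2.0518/5.0612 = 0.4054.
x_1 = (-3.7262 − 1.1767·0.4054)/5.0990 = -0.8243.

x = (-0.8243, 0.4054)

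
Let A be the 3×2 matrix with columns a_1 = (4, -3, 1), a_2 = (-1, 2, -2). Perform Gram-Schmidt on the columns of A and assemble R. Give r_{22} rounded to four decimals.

a_1 = (4, -3, 1); ‖a_1‖ = 5.0990, so e_1 = (0.7845, -0.5883, 0.1961).
e_1·a_2 = 0.7845·(-1) + (-0.5883)·2 + 0.1961·(-2) = -2.3534.
u_2 = a_2 + 2.3534·e_1 = (0.8462, 0.6154, -1.5385).
r_{22} = ‖u_2‖ = 1.8605.

r_{22} = 1.8605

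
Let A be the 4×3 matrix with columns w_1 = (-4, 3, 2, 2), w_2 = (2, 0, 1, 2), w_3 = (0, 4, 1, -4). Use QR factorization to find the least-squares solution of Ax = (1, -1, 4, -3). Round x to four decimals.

x = (-0.2178, 0.3176, 0.4706)

w_1 = (-4, 3, 2, 2); ‖w_1‖ = 5.7446, so q_1 = (-0.6963, 0.5222, 0.3482, 0.3482).
q_1·w_2 = (-0.6963)·2 + 0.5222·0 + 0.3482·1 + 0.3482·2 = -0.3482.
u_2 = w_2 + 0.3482·q_1 = (1.7576, 0.1818, 1.1212, 2.1212).
‖u_2‖ = 2.9797, so q_2 = (0.5898, 0.0610, 0.3763, 0.7119).
q_1·w_3 = (-0.6963)·0 + 0.5222·4 + 0.3482·1 + 0.3482·(-4) = 1.0445; q_2·w_3 = 0.5898·0 + 0.0610·4 + 0.3763·1 + 0.7119·(-4) = -2.2272.
u_3 = w_3 − 1.0445·q_1 + 2.2272·q_2 = (2.0410, 3.5904, 1.4744, -2.7782).
‖u_3‖ = 5.1912, so q_3 = (0.3932, 0.6916, 0.2840, -0.5352).
Qᵀb = (-0.8704, -0.1017, 2.4431).
Back-substitute: x_3 = 2.4431/5.1912 = 0.4706.
x_2 = (-0.1017 + 2.2272·0.4706)/2.9797 = 0.3176.
x_1 = (-0.8704 + 0.3482·0.3176 − 1.0445·0.4706)/5.7446 = -0.2178.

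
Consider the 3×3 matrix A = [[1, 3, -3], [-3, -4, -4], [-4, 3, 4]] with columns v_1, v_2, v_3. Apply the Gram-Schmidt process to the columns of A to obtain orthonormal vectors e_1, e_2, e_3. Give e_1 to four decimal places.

v_1 = (1, -3, -4); ‖v_1‖ = 5.0990, so e_1 = (0.1961, -0.5883, -0.7845).

e_1 = (0.1961, -0.5883, -0.7845)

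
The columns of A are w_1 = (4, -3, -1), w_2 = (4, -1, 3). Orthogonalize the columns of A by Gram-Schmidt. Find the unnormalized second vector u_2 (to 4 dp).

e_1 = w_1/‖w_1‖ = (4, -3, -1)/5.0990 = (0.7845, -0.5883, -0.1961).
r_{12} = e_1·w_2 = 3.1379.
u_2 = w_2 − 3.1379·e_1 = (1.5385, 0.8462, 3.6154).

u_2 = (1.5385, 0.8462, 3.6154)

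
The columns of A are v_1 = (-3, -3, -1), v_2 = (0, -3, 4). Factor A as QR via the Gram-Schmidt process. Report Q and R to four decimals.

e_1 = v_1/‖v_1‖ = (-3, -3, -1)/4.3589 = (-0.6882, -0.6882, -0.2294).
r_{12} = e_1·v_2 = 1.1471.
u_2 = v_2 − 1.1471·e_1 = (0.7895, -2.2105, 4.2632).
‖u_2‖ = 4.8666, so e_2 = (0.1622, -0.4542, 0.8760).

Q = [[-0.6882, 0.1622], [-0.6882, -0.4542], [-0.2294, 0.8760]], R = [[4.3589, 1.1471], [0.0000, 4.8666]]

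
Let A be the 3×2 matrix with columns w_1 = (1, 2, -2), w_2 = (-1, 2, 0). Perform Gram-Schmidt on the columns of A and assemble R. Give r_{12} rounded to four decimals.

q_1 = w_1/‖w_1‖ = (1, 2, -2)/3.0000 = (0.3333, 0.6667, -0.6667).
r_{12} = q_1·w_2 = 1.0000.

r_{12} = 1.0000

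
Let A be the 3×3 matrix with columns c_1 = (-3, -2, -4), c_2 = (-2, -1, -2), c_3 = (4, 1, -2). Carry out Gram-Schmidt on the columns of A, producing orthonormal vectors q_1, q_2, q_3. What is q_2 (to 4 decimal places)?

q_2 = (-0.8305, 0.2491, 0.4983)

c_1 = (-3, -2, -4); ‖c_1‖ = 5.3852, so q_1 = (-0.5571, -0.3714, -0.7428).
q_1·c_2 = (-0.5571)·(-2) + (-0.3714)·(-1) + (-0.7428)·(-2) = 2.9711.
u_2 = c_2 − 2.9711·q_1 = (-0.3448, 0.1034, 0.2069).
‖u_2‖ = 0.4152, so q_2 = (-0.8305, 0.2491, 0.4983).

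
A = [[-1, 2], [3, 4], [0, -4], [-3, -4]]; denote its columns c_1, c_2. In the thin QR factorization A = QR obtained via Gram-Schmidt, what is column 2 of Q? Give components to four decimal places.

c_1 = (-1, 3, 0, -3); ‖c_1‖ = 4.3589, so q_1 = (-0.2294, 0.6882, 0.0000, -0.6882).
q_1·c_2 = (-0.2294)·2 + 0.6882·4 + 0.0000·(-4) + (-0.6882)·(-4) = 5.0471.
u_2 = c_2 − 5.0471·q_1 = (3.1579, 0.5263, -4.0000, -0.5263).
‖u_2‖ = 5.1504, so q_2 = (0.6131, 0.1022, -0.7766, -0.1022).

q_2 = (0.6131, 0.1022, -0.7766, -0.1022)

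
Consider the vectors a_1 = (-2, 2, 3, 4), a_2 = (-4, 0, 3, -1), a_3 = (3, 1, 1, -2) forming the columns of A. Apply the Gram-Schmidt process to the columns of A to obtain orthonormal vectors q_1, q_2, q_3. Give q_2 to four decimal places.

a_1 = (-2, 2, 3, 4); ‖a_1‖ = 5.7446, so q_1 = (-0.3482, 0.3482, 0.5222, 0.6963).
q_1·a_2 = (-0.3482)·(-4) + 0.3482·0 + 0.5222·3 + 0.6963·(-1) = 2.2630.
u_2 = a_2 − 2.2630·q_1 = (-3.2121, -0.7879, 1.8182, -2.5758).
‖u_2‖ = 4.5693, so q_2 = (-0.7030, -0.1724, 0.3979, -0.5637).

q_2 = (-0.7030, -0.1724, 0.3979, -0.5637)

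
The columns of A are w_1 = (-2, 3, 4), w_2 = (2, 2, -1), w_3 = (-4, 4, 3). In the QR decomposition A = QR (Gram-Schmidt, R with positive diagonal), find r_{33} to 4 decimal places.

r_{33} = 2.3704

w_1 = (-2, 3, 4); ‖w_1‖ = 5.3852, so q_1 = (-0.3714, 0.5571, 0.7428).
q_1·w_2 = (-0.3714)·2 + 0.5571·2 + 0.7428·(-1) = -0.3714.
u_2 = w_2 + 0.3714·q_1 = (1.8621, 2.2069, -0.7241).
‖u_2‖ = 2.9769, so q_2 = (0.6255, 0.7413, -0.2433).
q_1·w_3 = (-0.3714)·(-4) + 0.5571·4 + 0.7428·3 = 5.9423; q_2·w_3 = 0.6255·(-4) + 0.7413·4 + (-0.2433)·3 = -0.2664.
u_3 = w_3 − 5.9423·q_1 + 0.2664·q_2 = (-1.6265, 0.8872, -1.4786).
r_{33} = ‖u_3‖ = 2.3704.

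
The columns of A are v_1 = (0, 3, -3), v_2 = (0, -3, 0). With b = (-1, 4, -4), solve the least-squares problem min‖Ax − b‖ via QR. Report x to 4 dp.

q_1 = v_1/‖v_1‖ = (0, 3, -3)/4.2426 = (0.0000, 0.7071, -0.7071).
r_{12} = q_1·v_2 = -2.1213.
u_2 = v_2 + 2.1213·q_1 = (0.0000, -1.5000, -1.5000).
‖u_2‖ = 2.1213, so q_2 = (0.0000, -0.7071, -0.7071).
Qᵀb = (5.6569, 0.0000).
Back-substitute: x_2 = 0.0000/2.1213 = 0.0000.
x_1 = (5.6569 + 2.1213·0.0000)/4.2426 = 1.3333.

x = (1.3333, 0.0000)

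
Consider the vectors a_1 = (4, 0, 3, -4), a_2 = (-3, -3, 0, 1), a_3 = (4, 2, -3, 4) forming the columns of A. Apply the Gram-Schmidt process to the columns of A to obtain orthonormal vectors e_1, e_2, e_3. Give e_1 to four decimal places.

e_1 = a_1/‖a_1‖ = (4, 0, 3, -4)/6.4031 = (0.6247, 0.0000, 0.4685, -0.6247).

e_1 = (0.6247, 0.0000, 0.4685, -0.6247)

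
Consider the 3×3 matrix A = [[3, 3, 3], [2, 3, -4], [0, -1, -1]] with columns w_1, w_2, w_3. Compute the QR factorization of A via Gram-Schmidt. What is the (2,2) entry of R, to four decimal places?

r_{22} = 1.3009

w_1 = (3, 2, 0); ‖w_1‖ = 3.6056, so e_1 = (0.8321, 0.5547, 0.0000).
e_1·w_2 = 0.8321·3 + 0.5547·3 + 0.0000·(-1) = 4.1603.
u_2 = w_2 − 4.1603·e_1 = (-0.4615, 0.6923, -1.0000).
r_{22} = ‖u_2‖ = 1.3009.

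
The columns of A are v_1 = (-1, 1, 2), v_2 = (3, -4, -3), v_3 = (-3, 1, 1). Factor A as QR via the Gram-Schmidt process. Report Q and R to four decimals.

v_1 = (-1, 1, 2); ‖v_1‖ = 2.4495, so q_1 = (-0.4082, 0.4082, 0.8165).
q_1·v_2 = (-0.4082)·3 + 0.4082·(-4) + 0.8165·(-3) = -5.3072.
u_2 = v_2 + 5.3072·q_1 = (0.8333, -1.8333, 1.3333).
‖u_2‖ = 2.4152, so q_2 = (0.3450, -0.7591, 0.5521).
q_1·v_3 = (-0.4082)·(-3) + 0.4082·1 + 0.8165·1 = 2.4495; q_2·v_3 = 0.3450·(-3) + (-0.7591)·1 + 0.5521·1 = -1.2421.
u_3 = v_3 − 2.4495·q_1 + 1.2421·q_2 = (-1.5714, -0.9429, -0.3143).
‖u_3‖ = 1.8593, so q_3 = (-0.8452, -0.5071, -0.1690).

Q = [[-0.4082, 0.3450, -0.8452], [0.4082, -0.7591, -0.5071], [0.8165, 0.5521, -0.1690]], R = [[2.4495, -5.3072, 2.4495], [0.0000, 2.4152, -1.2421], [0.0000, 0.0000, 1.8593]]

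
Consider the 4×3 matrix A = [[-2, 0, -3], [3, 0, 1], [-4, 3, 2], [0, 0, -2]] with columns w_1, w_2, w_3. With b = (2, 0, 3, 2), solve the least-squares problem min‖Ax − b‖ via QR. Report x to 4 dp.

x = (0.3366, 2.0693, -0.9307)

w_1 = (-2, 3, -4, 0); ‖w_1‖ = 5.3852, so q_1 = (-0.3714, 0.5571, -0.7428, 0.0000).
q_1·w_2 = (-0.3714)·0 + 0.5571·0 + (-0.7428)·3 + 0.0000·0 = -2.2283.
u_2 = w_2 + 2.2283·q_1 = (-0.8276, 1.2414, 1.3448, 0.0000).
‖u_2‖ = 2.0086, so q_2 = (-0.4120, 0.6180, 0.6695, 0.0000).
q_1·w_3 = (-0.3714)·(-3) + 0.5571·1 + (-0.7428)·2 + 0.0000·(-2) = 0.1857; q_2·w_3 = (-0.4120)·(-3) + 0.6180·1 + 0.6695·2 + 0.0000·(-2) = 3.1932.
u_3 = w_3 − 0.1857·q_1 − 3.1932·q_2 = (-1.6154, -1.0769, 0.0000, -2.0000).
‖u_3‖ = 2.7873, so q_3 = (-0.5795, -0.3864, 0.0000, -0.7175).
Qᵀb = (-2.9711, 1.1846, -2.5942).
Back-substitute: x_3 = -2.5942/2.7873 = -0.9307.
x_2 = (1.1846 − 3.1932·(-0.9307))/2.0086 = 2.0693.
x_1 = (-2.9711 + 2.2283·2.0693 − 0.1857·(-0.9307))/5.3852 = 0.3366.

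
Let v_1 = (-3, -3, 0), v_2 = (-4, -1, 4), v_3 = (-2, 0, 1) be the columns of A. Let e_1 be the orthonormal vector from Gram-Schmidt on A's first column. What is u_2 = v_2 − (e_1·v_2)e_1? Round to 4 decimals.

u_2 = (-1.5000, 1.5000, 4.0000)

v_1 = (-3, -3, 0); ‖v_1‖ = 4.2426, so e_1 = (-0.7071, -0.7071, 0.0000).
e_1·v_2 = (-0.7071)·(-4) + (-0.7071)·(-1) + 0.0000·4 = 3.5355.
u_2 = v_2 − 3.5355·e_1 = (-1.5000, 1.5000, 4.0000).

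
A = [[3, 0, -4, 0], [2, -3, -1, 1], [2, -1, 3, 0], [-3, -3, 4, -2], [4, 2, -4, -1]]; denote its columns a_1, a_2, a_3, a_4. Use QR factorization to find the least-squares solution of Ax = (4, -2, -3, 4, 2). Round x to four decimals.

x = (-0.5515, -0.4822, -0.9707, -2.3609)

a_1 = (3, 2, 2, -3, 4); ‖a_1‖ = 6.4807, so q_1 = (0.4629, 0.3086, 0.3086, -0.4629, 0.6172).
q_1·a_2 = 0.4629·0 + 0.3086·(-3) + 0.3086·(-1) + (-0.4629)·(-3) + 0.6172·2 = 1.3887.
u_2 = a_2 − 1.3887·q_1 = (-0.6429, -3.4286, -1.4286, -2.3571, 1.1429).
‖u_2‖ = 4.5904, so q_2 = (-0.1400, -0.7469, -0.3112, -0.5135, 0.2490).
q_1·a_3 = 0.4629·(-4) + 0.3086·(-1) + 0.3086·3 + (-0.4629)·4 + 0.6172·(-4) = -5.5549; q_2·a_3 = (-0.1400)·(-4) + (-0.7469)·(-1) + (-0.3112)·3 + (-0.5135)·4 + 0.2490·(-4) = -2.6764.
u_3 = a_3 + 5.5549·q_1 + 2.6764·q_2 = (-1.8034, -1.2847, 3.8814, 0.0542, 0.0949).
‖u_3‖ = 4.4699, so q_3 = (-0.4035, -0.2874, 0.8683, 0.0121, 0.0212).
q_1·a_4 = 0.4629·0 + 0.3086·1 + 0.3086·0 + (-0.4629)·(-2) + 0.6172·(-1) = 0.6172; q_2·a_4 = (-0.1400)·0 + (-0.7469)·1 + (-0.3112)·0 + (-0.5135)·(-2) + 0.2490·(-1) = 0.0311; q_3·a_4 = (-0.4035)·0 + (-0.2874)·1 + 0.8683·0 + 0.0121·(-2) + 0.0212·(-1) = -0.3329.
u_4 = a_4 − 0.6172·q_1 − 0.0311·q_2 + 0.3329·q_3 = (-0.4157, 0.7371, 0.1083, -1.6943, -1.3816).
‖u_4‖ = 2.3468, so q_4 = (-0.1771, 0.3141, 0.0461, -0.7220, -0.5887).
Qᵀb = (-0.3086, 0.3112, -3.5530, -5.5405).
Back-substitute: x_4 = -5.5405/2.3468 = -2.3609.
x_3 = (-3.5530 + 0.3329·(-2.3609))/4.4699 = -0.9707.
x_2 = (0.3112 + 2.6764·(-0.9707) − 0.0311·(-2.3609))/4.5904 = -0.4822.
x_1 = (-0.3086 − 1.3887·(-0.4822) + 5.5549·(-0.9707) − 0.6172·(-2.3609))/6.4807 = -0.5515.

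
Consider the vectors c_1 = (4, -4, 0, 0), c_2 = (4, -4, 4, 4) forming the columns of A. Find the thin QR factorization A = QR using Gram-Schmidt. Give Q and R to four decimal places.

Q = [[0.7071, 0.0000], [-0.7071, 0.0000], [0.0000, 0.7071], [0.0000, 0.7071]], R = [[5.6569, 5.6569], [0.0000, 5.6569]]

c_1 = (4, -4, 0, 0); ‖c_1‖ = 5.6569, so e_1 = (0.7071, -0.7071, 0.0000, 0.0000).
e_1·c_2 = 0.7071·4 + (-0.7071)·(-4) + 0.0000·4 + 0.0000·4 = 5.6569.
u_2 = c_2 − 5.6569·e_1 = (0.0000, 0.0000, 4.0000, 4.0000).
‖u_2‖ = 5.6569, so e_2 = (0.0000, 0.0000, 0.7071, 0.7071).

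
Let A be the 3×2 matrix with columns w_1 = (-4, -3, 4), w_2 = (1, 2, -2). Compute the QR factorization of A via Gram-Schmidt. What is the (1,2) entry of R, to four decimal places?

w_1 = (-4, -3, 4); ‖w_1‖ = 6.4031, so q_1 = (-0.6247, -0.4685, 0.6247).
r_{12} = q_1·w_2 = -2.8111.

r_{12} = -2.8111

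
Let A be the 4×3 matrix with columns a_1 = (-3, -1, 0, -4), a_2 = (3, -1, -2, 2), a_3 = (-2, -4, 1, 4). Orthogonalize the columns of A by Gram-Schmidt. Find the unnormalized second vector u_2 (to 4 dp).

u_2 = (1.1538, -1.6154, -2.0000, -0.4615)

a_1 = (-3, -1, 0, -4); ‖a_1‖ = 5.0990, so e_1 = (-0.5883, -0.1961, 0.0000, -0.7845).
e_1·a_2 = (-0.5883)·3 + (-0.1961)·(-1) + 0.0000·(-2) + (-0.7845)·2 = -3.1379.
u_2 = a_2 + 3.1379·e_1 = (1.1538, -1.6154, -2.0000, -0.4615).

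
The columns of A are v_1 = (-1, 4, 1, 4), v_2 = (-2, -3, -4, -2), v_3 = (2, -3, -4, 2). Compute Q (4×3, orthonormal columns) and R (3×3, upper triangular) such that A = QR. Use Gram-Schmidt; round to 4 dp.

Q = [[-0.1715, -0.6111, 0.6494], [0.6860, -0.0951, -0.3240], [0.1715, -0.7740, -0.3713], [0.6860, 0.1358, 0.5792]], R = [[5.8310, -3.7730, -1.7150], [0.0000, 4.3318, 2.4307], [0.0000, 0.0000, 4.9143]]

v_1 = (-1, 4, 1, 4); ‖v_1‖ = 5.8310, so e_1 = (-0.1715, 0.6860, 0.1715, 0.6860).
e_1·v_2 = (-0.1715)·(-2) + 0.6860·(-3) + 0.1715·(-4) + 0.6860·(-2) = -3.7730.
u_2 = v_2 + 3.7730·e_1 = (-2.6471, -0.4118, -3.3529, 0.5882).
‖u_2‖ = 4.3318, so e_2 = (-0.6111, -0.0951, -0.7740, 0.1358).
e_1·v_3 = (-0.1715)·2 + 0.6860·(-3) + 0.1715·(-4) + 0.6860·2 = -1.7150; e_2·v_3 = (-0.6111)·2 + (-0.0951)·(-3) + (-0.7740)·(-4) + 0.1358·2 = 2.4307.
u_3 = v_3 + 1.7150·e_1 − 2.4307·e_2 = (3.1912, -1.5925, -1.8245, 2.8464).
‖u_3‖ = 4.9143, so e_3 = (0.6494, -0.3240, -0.3713, 0.5792).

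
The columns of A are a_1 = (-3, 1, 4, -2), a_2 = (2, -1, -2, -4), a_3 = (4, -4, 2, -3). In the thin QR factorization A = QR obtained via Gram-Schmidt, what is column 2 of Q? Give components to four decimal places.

q_2 = (0.2689, -0.1586, -0.2207, -0.9240)

q_1 = a_1/‖a_1‖ = (-3, 1, 4, -2)/5.4772 = (-0.5477, 0.1826, 0.7303, -0.3651).
r_{12} = q_1·a_2 = -1.2780.
u_2 = a_2 + 1.2780·q_1 = (1.3000, -0.7667, -1.0667, -4.4667).
‖u_2‖ = 4.8339, so q_2 = (0.2689, -0.1586, -0.2207, -0.9240).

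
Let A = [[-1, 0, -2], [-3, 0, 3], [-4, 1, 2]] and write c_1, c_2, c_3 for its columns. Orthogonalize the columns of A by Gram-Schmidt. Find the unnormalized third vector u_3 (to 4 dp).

u_3 = (-2.7000, 0.9000, 0.0000)

c_1 = (-1, -3, -4); ‖c_1‖ = 5.0990, so e_1 = (-0.1961, -0.5883, -0.7845).
e_1·c_2 = (-0.1961)·0 + (-0.5883)·0 + (-0.7845)·1 = -0.7845.
u_2 = c_2 + 0.7845·e_1 = (-0.1538, -0.4615, 0.3846).
‖u_2‖ = 0.6202, so e_2 = (-0.2481, -0.7442, 0.6202).
e_1·c_3 = (-0.1961)·(-2) + (-0.5883)·3 + (-0.7845)·2 = -2.9417; e_2·c_3 = (-0.2481)·(-2) + (-0.7442)·3 + 0.6202·2 = -0.4961.
u_3 = c_3 + 2.9417·e_1 + 0.4961·e_2 = (-2.7000, 0.9000, 0.0000).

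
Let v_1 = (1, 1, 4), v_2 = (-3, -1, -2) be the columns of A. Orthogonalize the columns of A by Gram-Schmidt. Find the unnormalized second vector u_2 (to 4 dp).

e_1 = v_1/‖v_1‖ = (1, 1, 4)/4.2426 = (0.2357, 0.2357, 0.9428).
r_{12} = e_1·v_2 = -2.8284.
u_2 = v_2 + 2.8284·e_1 = (-2.3333, -0.3333, 0.6667).

u_2 = (-2.3333, -0.3333, 0.6667)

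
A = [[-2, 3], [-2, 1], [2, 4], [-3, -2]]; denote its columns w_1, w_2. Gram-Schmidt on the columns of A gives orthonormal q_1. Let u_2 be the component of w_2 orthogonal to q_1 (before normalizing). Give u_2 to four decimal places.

u_2 = (3.5714, 1.5714, 3.4286, -1.1429)

w_1 = (-2, -2, 2, -3); ‖w_1‖ = 4.5826, so q_1 = (-0.4364, -0.4364, 0.4364, -0.6547).
q_1·w_2 = (-0.4364)·3 + (-0.4364)·1 + 0.4364·4 + (-0.6547)·(-2) = 1.3093.
u_2 = w_2 − 1.3093·q_1 = (3.5714, 1.5714, 3.4286, -1.1429).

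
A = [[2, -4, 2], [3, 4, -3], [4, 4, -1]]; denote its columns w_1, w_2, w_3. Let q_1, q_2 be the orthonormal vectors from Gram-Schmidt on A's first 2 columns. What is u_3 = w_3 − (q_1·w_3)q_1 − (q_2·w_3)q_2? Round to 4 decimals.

u_3 = (-0.1774, -1.0645, 0.8871)

w_1 = (2, 3, 4); ‖w_1‖ = 5.3852, so q_1 = (0.3714, 0.5571, 0.7428).
q_1·w_2 = 0.3714·(-4) + 0.5571·4 + 0.7428·4 = 3.7139.
u_2 = w_2 − 3.7139·q_1 = (-5.3793, 1.9310, 1.2414).
‖u_2‖ = 5.8487, so q_2 = (-0.9197, 0.3302, 0.2122).
q_1·w_3 = 0.3714·2 + 0.5571·(-3) + 0.7428·(-1) = -1.6713; q_2·w_3 = (-0.9197)·2 + 0.3302·(-3) + 0.2122·(-1) = -3.0422.
u_3 = w_3 + 1.6713·q_1 + 3.0422·q_2 = (-0.1774, -1.0645, 0.8871).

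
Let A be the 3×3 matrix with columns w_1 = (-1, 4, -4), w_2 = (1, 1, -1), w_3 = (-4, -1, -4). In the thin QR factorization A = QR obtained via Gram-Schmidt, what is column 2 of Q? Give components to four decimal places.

e_1 = w_1/‖w_1‖ = (-1, 4, -4)/5.7446 = (-0.1741, 0.6963, -0.6963).
r_{12} = e_1·w_2 = 1.2185.
u_2 = w_2 − 1.2185·e_1 = (1.2121, 0.1515, -0.1515).
‖u_2‖ = 1.2309, so e_2 = (0.9847, 0.1231, -0.1231).

e_2 = (0.9847, 0.1231, -0.1231)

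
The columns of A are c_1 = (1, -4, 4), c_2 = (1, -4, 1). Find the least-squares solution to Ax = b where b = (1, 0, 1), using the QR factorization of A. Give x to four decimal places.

e_1 = c_1/‖c_1‖ = (1, -4, 4)/5.7446 = (0.1741, -0.6963, 0.6963).
r_{12} = e_1·c_2 = 3.6556.
u_2 = c_2 − 3.6556·e_1 = (0.3636, -1.4545, -1.5455).
‖u_2‖ = 2.1532, so e_2 = (0.1689, -0.6755, -0.7177).
Qᵀb = (0.8704, -0.5489).
Back-substitute: x_2 = -0.5489/2.1532 = -0.2549.
x_1 = (0.8704 − 3.6556·(-0.2549))/5.7446 = 0.3137.

x = (0.3137, -0.2549)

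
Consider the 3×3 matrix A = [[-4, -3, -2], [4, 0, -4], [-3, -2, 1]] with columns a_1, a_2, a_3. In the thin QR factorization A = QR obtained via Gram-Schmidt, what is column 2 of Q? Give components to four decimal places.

q_2 = (-0.5509, -0.7778, -0.3025)

a_1 = (-4, 4, -3); ‖a_1‖ = 6.4031, so q_1 = (-0.6247, 0.6247, -0.4685).
q_1·a_2 = (-0.6247)·(-3) + 0.6247·0 + (-0.4685)·(-2) = 2.8111.
u_2 = a_2 − 2.8111·q_1 = (-1.2439, -1.7561, -0.6829).
‖u_2‖ = 2.2578, so q_2 = (-0.5509, -0.7778, -0.3025).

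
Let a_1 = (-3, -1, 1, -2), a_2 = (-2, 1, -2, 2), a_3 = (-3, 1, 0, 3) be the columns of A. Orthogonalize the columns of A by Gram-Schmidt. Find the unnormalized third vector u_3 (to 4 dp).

e_1 = a_1/‖a_1‖ = (-3, -1, 1, -2)/3.8730 = (-0.7746, -0.2582, 0.2582, -0.5164).
r_{12} = e_1·a_2 = -0.2582.
u_2 = a_2 + 0.2582·e_1 = (-2.2000, 0.9333, -1.9333, 1.8667).
‖u_2‖ = 3.5963, so e_2 = (-0.6117, 0.2595, -0.5376, 0.5191).
r_{13} = e_1·a_3 = 0.5164; r_{23} = e_2·a_3 = 3.6519.
u_3 = a_3 − 0.5164·e_1 − 3.6519·e_2 = (-0.3660, 0.1856, 1.8299, 1.3711).

u_3 = (-0.3660, 0.1856, 1.8299, 1.3711)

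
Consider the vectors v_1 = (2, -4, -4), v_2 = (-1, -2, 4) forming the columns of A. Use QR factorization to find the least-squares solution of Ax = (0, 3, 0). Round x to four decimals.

x = (-0.4756, -0.5122)

v_1 = (2, -4, -4); ‖v_1‖ = 6.0000, so e_1 = (0.3333, -0.6667, -0.6667).
e_1·v_2 = 0.3333·(-1) + (-0.6667)·(-2) + (-0.6667)·4 = -1.6667.
u_2 = v_2 + 1.6667·e_1 = (-0.4444, -3.1111, 2.8889).
‖u_2‖ = 4.2687, so e_2 = (-0.1041, -0.7288, 0.6768).
Qᵀb = (-2.0000, -2.1864).
Back-substitute: x_2 = -2.1864/4.2687 = -0.5122.
x_1 = (-2.0000 + 1.6667·(-0.5122))/6.0000 = -0.4756.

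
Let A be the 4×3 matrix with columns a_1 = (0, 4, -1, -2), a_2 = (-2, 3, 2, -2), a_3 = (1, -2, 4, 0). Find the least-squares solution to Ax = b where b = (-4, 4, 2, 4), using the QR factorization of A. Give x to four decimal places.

a_1 = (0, 4, -1, -2); ‖a_1‖ = 4.5826, so e_1 = (0.0000, 0.8729, -0.2182, -0.4364).
e_1·a_2 = 0.0000·(-2) + 0.8729·3 + (-0.2182)·2 + (-0.4364)·(-2) = 3.0551.
u_2 = a_2 − 3.0551·e_1 = (-2.0000, 0.3333, 2.6667, -0.6667).
‖u_2‖ = 3.4157, so e_2 = (-0.5855, 0.0976, 0.7807, -0.1952).
e_1·a_3 = 0.0000·1 + 0.8729·(-2) + (-0.2182)·4 + (-0.4364)·0 = -2.6186; e_2·a_3 = (-0.5855)·1 + 0.0976·(-2) + 0.7807·4 + (-0.1952)·0 = 2.3422.
u_3 = a_3 + 2.6186·e_1 − 2.3422·e_2 = (2.3714, 0.0571, 1.6000, -0.6857).
‖u_3‖ = 2.9423, so e_3 = (0.8060, 0.0194, 0.5438, -0.2331).
Qᵀb = (1.3093, 3.5132, -2.9909).
Back-substitute: x_3 = -2.9909/2.9423 = -1.0165.
x_2 = (3.5132 − 2.3422·(-1.0165))/3.4157 = 1.7256.
x_1 = (1.3093 − 3.0551·1.7256 + 2.6186·(-1.0165))/4.5826 = -1.4455.

x = (-1.4455, 1.7256, -1.0165)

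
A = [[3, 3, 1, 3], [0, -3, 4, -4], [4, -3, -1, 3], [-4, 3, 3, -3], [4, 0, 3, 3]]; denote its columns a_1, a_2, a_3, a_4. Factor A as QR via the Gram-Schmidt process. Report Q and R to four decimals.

Q = [[0.3974, 0.6693, 0.1219, -0.5558], [0.0000, -0.5299, 0.7118, -0.4583], [0.5298, -0.3440, -0.1277, 0.2767], [-0.5298, 0.3440, 0.4622, 0.3742], [0.5298, 0.1859, 0.4985, 0.5143]], R = [[7.5498, -1.9868, -0.1325, 5.9604], [0.0000, 5.6615, 0.4834, 2.6216], [0.0000, 0.0000, 5.9790, -2.7559], [0.0000, 0.0000, 0.0000, 1.4163]]

a_1 = (3, 0, 4, -4, 4); ‖a_1‖ = 7.5498, so q_1 = (0.3974, 0.0000, 0.5298, -0.5298, 0.5298).
q_1·a_2 = 0.3974·3 + 0.0000·(-3) + 0.5298·(-3) + (-0.5298)·3 + 0.5298·0 = -1.9868.
u_2 = a_2 + 1.9868·q_1 = (3.7895, -3.0000, -1.9474, 1.9474, 1.0526).
‖u_2‖ = 5.6615, so q_2 = (0.6693, -0.5299, -0.3440, 0.3440, 0.1859).
q_1·a_3 = 0.3974·1 + 0.0000·4 + 0.5298·(-1) + (-0.5298)·3 + 0.5298·3 = -0.1325; q_2·a_3 = 0.6693·1 + (-0.5299)·4 + (-0.3440)·(-1) + 0.3440·3 + 0.1859·3 = 0.4834.
u_3 = a_3 + 0.1325·q_1 − 0.4834·q_2 = (0.7291, 4.2562, -0.7635, 2.7635, 2.9803).
‖u_3‖ = 5.9790, so q_3 = (0.1219, 0.7118, -0.1277, 0.4622, 0.4985).
q_1·a_4 = 0.3974·3 + 0.0000·(-4) + 0.5298·3 + (-0.5298)·(-3) + 0.5298·3 = 5.9604; q_2·a_4 = 0.6693·3 + (-0.5299)·(-4) + (-0.3440)·3 + 0.3440·(-3) + 0.1859·3 = 2.6216; q_3·a_4 = 0.1219·3 + 0.7118·(-4) + (-0.1277)·3 + 0.4622·(-3) + 0.4985·3 = -2.7559.
u_4 = a_4 − 5.9604·q_1 − 2.6216·q_2 + 2.7559·q_3 = (-0.7871, -0.6490, 0.3919, 0.5300, 0.7284).
‖u_4‖ = 1.4163, so q_4 = (-0.5558, -0.4583, 0.2767, 0.3742, 0.5143).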